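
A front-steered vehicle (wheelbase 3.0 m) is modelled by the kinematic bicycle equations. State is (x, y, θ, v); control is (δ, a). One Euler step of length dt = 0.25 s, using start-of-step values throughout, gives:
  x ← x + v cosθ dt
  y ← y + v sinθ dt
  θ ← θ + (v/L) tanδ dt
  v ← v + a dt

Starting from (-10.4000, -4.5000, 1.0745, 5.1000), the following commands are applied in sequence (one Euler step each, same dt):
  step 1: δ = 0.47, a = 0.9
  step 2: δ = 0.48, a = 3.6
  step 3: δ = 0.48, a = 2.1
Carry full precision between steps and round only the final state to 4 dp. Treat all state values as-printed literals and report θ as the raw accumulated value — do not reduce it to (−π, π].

after step 1 (δ=0.47, a=0.9): (-9.792881, -3.378826, 1.290386, 5.325000)
after step 2 (δ=0.48, a=3.6): (-9.424457, -2.099572, 1.521407, 6.225000)
after step 3 (δ=0.48, a=2.1): (-9.347625, -0.545220, 1.791473, 6.750000)

(-9.3476, -0.5452, 1.7915, 6.7500)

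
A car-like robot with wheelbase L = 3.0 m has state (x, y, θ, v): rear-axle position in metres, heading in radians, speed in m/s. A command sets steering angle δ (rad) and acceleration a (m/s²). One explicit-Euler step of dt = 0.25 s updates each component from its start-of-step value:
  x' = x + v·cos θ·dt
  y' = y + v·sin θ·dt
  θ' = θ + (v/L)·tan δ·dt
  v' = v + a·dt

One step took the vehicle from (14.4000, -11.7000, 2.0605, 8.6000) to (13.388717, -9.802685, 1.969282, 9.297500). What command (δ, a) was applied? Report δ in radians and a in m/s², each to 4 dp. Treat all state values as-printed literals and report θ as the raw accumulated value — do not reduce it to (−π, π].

a = (v'−v)/dt = (0.697500)/0.25 = 2.7900
Δθ = θ'−θ = -0.091218;  (v·dt/L) = 8.6000·0.25/3.0 = 0.716667
tan δ = Δθ·L/(v·dt) = -0.127281  →  δ = -0.1266

δ = -0.1266, a = 2.7900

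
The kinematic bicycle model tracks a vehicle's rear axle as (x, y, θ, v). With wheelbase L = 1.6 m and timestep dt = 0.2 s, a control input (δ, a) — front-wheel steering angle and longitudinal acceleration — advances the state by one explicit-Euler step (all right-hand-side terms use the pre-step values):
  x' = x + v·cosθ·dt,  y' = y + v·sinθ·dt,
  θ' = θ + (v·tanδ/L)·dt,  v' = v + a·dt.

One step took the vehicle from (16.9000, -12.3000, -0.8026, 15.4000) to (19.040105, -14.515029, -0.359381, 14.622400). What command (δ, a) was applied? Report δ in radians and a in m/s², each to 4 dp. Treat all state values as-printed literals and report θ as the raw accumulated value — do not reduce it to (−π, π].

δ = 0.2263, a = -3.8880

a = (v'−v)/dt = (-0.777600)/0.2 = -3.8880
Δθ = θ'−θ = 0.443219;  (v·dt/L) = 15.4000·0.2/1.6 = 1.925000
tan δ = Δθ·L/(v·dt) = 0.230244  →  δ = 0.2263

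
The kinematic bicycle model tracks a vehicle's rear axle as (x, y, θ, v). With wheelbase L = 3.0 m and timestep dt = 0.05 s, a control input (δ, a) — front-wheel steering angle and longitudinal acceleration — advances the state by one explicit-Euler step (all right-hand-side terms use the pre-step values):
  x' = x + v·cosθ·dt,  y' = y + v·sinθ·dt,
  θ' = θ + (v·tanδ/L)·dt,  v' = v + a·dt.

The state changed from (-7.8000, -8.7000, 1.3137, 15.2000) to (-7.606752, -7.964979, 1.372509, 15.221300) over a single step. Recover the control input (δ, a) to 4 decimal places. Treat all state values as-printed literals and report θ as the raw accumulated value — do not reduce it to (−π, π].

δ = 0.2281, a = 0.4260

a = (v'−v)/dt = (0.021300)/0.05 = 0.4260
Δθ = θ'−θ = 0.058809;  (v·dt/L) = 15.2000·0.05/3.0 = 0.253333
tan δ = Δθ·L/(v·dt) = 0.232141  →  δ = 0.2281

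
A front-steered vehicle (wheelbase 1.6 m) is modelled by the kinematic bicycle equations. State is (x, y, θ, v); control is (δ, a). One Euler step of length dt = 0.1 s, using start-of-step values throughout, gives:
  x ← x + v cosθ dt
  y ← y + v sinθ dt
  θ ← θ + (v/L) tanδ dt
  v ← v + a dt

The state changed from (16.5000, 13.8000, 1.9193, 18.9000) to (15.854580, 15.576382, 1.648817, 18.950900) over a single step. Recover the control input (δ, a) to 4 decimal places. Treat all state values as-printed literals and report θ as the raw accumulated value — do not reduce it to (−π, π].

δ = -0.2251, a = 0.5090

a = (v'−v)/dt = (0.050900)/0.1 = 0.5090
Δθ = θ'−θ = -0.270483;  (v·dt/L) = 18.9000·0.1/1.6 = 1.181250
tan δ = Δθ·L/(v·dt) = -0.228980  →  δ = -0.2251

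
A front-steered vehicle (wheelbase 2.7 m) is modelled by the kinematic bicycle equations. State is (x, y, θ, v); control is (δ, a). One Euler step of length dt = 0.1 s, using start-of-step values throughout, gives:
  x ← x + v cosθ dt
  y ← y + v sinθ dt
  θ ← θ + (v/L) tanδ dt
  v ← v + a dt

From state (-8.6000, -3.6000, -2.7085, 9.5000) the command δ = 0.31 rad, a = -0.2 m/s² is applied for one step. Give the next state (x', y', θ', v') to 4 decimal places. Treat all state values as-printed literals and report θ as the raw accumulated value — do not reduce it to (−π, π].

x' = -8.6000 + 9.5000·cos(-2.7085)·0.1 = -9.4623
y' = -3.6000 + 9.5000·sin(-2.7085)·0.1 = -3.9987
θ' = -2.7085 + (9.5000/2.7)·tan(0.31)·0.1 = -2.5958
v' = 9.5000 − 0.2000·0.1 = 9.4800

(-9.4623, -3.9987, -2.5958, 9.4800)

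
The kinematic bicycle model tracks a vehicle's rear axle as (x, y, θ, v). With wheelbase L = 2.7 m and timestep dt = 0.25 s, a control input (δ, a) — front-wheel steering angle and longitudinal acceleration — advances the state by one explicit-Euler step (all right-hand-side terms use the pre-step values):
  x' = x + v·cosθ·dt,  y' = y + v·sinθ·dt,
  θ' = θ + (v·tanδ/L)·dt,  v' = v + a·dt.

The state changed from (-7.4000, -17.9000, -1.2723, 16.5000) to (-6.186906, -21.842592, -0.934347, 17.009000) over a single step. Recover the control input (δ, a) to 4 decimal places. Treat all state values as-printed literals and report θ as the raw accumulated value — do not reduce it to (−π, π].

δ = 0.2177, a = 2.0360

a = (v'−v)/dt = (0.509000)/0.25 = 2.0360
Δθ = θ'−θ = 0.337953;  (v·dt/L) = 16.5000·0.25/2.7 = 1.527778
tan δ = Δθ·L/(v·dt) = 0.221206  →  δ = 0.2177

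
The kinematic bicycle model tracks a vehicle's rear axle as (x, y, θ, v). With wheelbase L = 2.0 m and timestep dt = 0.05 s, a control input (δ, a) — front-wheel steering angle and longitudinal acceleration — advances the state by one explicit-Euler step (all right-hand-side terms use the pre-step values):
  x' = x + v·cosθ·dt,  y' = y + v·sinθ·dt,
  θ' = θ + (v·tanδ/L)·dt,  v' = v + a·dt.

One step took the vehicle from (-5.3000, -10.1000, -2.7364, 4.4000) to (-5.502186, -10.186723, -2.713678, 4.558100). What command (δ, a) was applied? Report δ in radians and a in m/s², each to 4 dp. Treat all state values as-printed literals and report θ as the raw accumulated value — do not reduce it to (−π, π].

a = (v'−v)/dt = (0.158100)/0.05 = 3.1620
Δθ = θ'−θ = 0.022722;  (v·dt/L) = 4.4000·0.05/2.0 = 0.110000
tan δ = Δθ·L/(v·dt) = 0.206564  →  δ = 0.2037

δ = 0.2037, a = 3.1620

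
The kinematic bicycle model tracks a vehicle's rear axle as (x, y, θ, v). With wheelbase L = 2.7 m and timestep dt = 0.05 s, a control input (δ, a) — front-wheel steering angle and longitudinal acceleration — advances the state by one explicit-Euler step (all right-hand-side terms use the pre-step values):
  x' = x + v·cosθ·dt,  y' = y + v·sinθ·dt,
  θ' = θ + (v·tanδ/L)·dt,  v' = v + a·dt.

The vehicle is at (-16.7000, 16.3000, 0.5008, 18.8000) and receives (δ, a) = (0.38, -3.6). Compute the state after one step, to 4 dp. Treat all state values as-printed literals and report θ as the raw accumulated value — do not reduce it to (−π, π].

(-15.8754, 16.7513, 0.6399, 18.6200)

x' = -16.7000 + 18.8000·cos(0.5008)·0.05 = -15.8754
y' = 16.3000 + 18.8000·sin(0.5008)·0.05 = 16.7513
θ' = 0.5008 + (18.8000/2.7)·tan(0.38)·0.05 = 0.6399
v' = 18.8000 − 3.6000·0.05 = 18.6200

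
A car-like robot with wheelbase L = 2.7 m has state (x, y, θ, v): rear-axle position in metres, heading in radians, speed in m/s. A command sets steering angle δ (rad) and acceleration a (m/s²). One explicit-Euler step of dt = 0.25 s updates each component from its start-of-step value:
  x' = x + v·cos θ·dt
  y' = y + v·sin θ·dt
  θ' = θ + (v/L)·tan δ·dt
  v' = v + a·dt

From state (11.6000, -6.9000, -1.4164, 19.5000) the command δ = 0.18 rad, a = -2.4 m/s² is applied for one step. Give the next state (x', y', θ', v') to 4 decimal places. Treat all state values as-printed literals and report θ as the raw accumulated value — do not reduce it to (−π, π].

x' = 11.6000 + 19.5000·cos(-1.4164)·0.25 = 12.3497
y' = -6.9000 + 19.5000·sin(-1.4164)·0.25 = -11.7170
θ' = -1.4164 + (19.5000/2.7)·tan(0.18)·0.25 = -1.0878
v' = 19.5000 − 2.4000·0.25 = 18.9000

(12.3497, -11.7170, -1.0878, 18.9000)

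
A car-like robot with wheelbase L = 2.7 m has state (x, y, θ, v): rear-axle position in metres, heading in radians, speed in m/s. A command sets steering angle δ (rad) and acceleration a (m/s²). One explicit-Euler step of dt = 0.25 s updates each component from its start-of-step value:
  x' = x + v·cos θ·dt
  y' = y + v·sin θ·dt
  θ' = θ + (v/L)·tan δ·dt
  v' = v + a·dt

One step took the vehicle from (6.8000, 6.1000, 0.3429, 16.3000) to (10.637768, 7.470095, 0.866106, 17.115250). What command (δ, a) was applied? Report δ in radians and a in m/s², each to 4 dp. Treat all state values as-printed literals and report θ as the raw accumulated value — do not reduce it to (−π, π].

a = (v'−v)/dt = (0.815250)/0.25 = 3.2610
Δθ = θ'−θ = 0.523206;  (v·dt/L) = 16.3000·0.25/2.7 = 1.509259
tan δ = Δθ·L/(v·dt) = 0.346664  →  δ = 0.3337

δ = 0.3337, a = 3.2610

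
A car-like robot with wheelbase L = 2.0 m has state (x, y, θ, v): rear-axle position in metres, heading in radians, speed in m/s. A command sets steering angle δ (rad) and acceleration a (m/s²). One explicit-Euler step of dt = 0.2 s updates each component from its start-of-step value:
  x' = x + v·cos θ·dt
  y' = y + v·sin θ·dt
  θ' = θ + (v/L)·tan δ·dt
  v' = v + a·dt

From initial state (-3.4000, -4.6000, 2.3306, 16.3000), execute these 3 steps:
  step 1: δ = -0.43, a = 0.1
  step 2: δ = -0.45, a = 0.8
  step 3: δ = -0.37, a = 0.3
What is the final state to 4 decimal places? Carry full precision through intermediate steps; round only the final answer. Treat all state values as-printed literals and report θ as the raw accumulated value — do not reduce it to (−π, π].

after step 1 (δ=-0.43, a=0.1): (-5.645420, -2.236594, 1.583048, 16.320000)
after step 2 (δ=-0.45, a=0.8): (-5.685408, 1.027161, 0.794702, 16.480000)
after step 3 (δ=-0.37, a=0.3): (-3.376568, 3.379368, 0.155503, 16.540000)

(-3.3766, 3.3794, 0.1555, 16.5400)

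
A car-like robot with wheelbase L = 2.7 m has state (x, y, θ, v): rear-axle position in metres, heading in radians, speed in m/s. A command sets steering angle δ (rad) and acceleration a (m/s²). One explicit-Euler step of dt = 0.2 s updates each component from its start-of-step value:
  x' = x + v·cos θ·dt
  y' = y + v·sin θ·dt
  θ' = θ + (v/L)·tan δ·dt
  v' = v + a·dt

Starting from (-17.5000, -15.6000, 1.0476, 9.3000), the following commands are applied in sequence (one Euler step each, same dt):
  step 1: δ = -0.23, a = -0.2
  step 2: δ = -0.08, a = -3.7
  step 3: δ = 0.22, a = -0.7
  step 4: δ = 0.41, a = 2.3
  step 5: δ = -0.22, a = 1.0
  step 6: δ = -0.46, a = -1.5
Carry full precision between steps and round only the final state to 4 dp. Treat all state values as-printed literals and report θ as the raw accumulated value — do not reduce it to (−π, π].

after step 1 (δ=-0.23, a=-0.2): (-16.570648, -13.988819, 0.886301, 9.260000)
after step 2 (δ=-0.08, a=-3.7): (-15.399662, -12.554003, 0.831310, 8.520000)
after step 3 (δ=0.22, a=-0.7): (-14.251322, -11.295063, 0.972439, 8.380000)
after step 4 (δ=0.41, a=2.3): (-13.307254, -9.910248, 1.242232, 8.840000)
after step 5 (δ=-0.22, a=1.0): (-12.736747, -8.236825, 1.095802, 9.040000)
after step 6 (δ=-0.46, a=-1.5): (-11.909889, -6.628978, 0.764035, 8.740000)

(-11.9099, -6.6290, 0.7640, 8.7400)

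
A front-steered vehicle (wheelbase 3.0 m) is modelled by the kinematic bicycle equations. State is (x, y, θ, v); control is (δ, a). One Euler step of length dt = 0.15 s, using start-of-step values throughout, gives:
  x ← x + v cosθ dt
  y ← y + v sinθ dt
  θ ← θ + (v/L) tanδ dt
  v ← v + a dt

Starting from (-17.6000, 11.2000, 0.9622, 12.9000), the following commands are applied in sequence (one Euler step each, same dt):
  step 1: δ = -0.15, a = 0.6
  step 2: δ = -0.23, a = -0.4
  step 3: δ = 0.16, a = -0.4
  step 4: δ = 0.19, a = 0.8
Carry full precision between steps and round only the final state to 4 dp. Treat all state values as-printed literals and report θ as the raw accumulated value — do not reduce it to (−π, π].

after step 1 (δ=-0.15, a=0.6): (-16.493729, 12.787573, 0.864718, 12.990000)
after step 2 (δ=-0.23, a=-0.4): (-15.229435, 14.270211, 0.712642, 12.930000)
after step 3 (δ=0.16, a=-0.4): (-13.761937, 15.538323, 0.816973, 12.870000)
after step 4 (δ=0.19, a=0.8): (-12.440643, 16.945808, 0.940731, 12.990000)

(-12.4406, 16.9458, 0.9407, 12.9900)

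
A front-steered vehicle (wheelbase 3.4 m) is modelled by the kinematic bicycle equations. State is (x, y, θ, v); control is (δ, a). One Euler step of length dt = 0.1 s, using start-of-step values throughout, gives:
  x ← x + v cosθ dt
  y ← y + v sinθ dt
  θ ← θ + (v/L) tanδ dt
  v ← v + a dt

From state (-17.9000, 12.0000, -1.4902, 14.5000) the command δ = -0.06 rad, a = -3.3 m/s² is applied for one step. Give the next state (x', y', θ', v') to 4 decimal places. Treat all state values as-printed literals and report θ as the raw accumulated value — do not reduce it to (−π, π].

x' = -17.9000 + 14.5000·cos(-1.4902)·0.1 = -17.7833
y' = 12.0000 + 14.5000·sin(-1.4902)·0.1 = 10.5547
θ' = -1.4902 + (14.5000/3.4)·tan(-0.06)·0.1 = -1.5158
v' = 14.5000 − 3.3000·0.1 = 14.1700

(-17.7833, 10.5547, -1.5158, 14.1700)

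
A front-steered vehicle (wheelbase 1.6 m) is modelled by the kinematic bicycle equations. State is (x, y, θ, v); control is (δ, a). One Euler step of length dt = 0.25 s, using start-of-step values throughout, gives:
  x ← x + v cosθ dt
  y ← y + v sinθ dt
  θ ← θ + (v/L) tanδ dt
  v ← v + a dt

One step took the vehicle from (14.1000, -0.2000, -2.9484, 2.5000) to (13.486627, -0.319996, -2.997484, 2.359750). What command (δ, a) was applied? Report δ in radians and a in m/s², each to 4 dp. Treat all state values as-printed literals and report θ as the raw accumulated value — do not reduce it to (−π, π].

δ = -0.1250, a = -0.5610

a = (v'−v)/dt = (-0.140250)/0.25 = -0.5610
Δθ = θ'−θ = -0.049084;  (v·dt/L) = 2.5000·0.25/1.6 = 0.390625
tan δ = Δθ·L/(v·dt) = -0.125655  →  δ = -0.1250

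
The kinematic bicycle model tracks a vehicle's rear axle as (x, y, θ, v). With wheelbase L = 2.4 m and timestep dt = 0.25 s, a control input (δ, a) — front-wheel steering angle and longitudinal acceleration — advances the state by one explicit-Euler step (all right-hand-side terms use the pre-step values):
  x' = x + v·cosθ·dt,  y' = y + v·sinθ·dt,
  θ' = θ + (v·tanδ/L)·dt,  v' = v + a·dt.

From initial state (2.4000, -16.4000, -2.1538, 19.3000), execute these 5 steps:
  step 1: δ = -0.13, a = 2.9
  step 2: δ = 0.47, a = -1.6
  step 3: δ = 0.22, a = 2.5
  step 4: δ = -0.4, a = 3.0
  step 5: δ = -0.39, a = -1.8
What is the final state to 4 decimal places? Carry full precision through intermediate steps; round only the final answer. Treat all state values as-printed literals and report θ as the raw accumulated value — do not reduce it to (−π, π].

after step 1 (δ=-0.13, a=2.9): (-0.256326, -20.427972, -2.416636, 20.025000)
after step 2 (δ=0.47, a=-1.6): (-4.003647, -23.747629, -1.357051, 19.625000)
after step 3 (δ=0.22, a=2.5): (-2.962928, -28.542230, -0.899913, 20.250000)
after step 4 (δ=-0.4, a=3.0): (0.184319, -32.507547, -1.791742, 21.000000)
after step 5 (δ=-0.39, a=-1.8): (-0.966232, -37.629923, -2.690925, 20.550000)

(-0.9662, -37.6299, -2.6909, 20.5500)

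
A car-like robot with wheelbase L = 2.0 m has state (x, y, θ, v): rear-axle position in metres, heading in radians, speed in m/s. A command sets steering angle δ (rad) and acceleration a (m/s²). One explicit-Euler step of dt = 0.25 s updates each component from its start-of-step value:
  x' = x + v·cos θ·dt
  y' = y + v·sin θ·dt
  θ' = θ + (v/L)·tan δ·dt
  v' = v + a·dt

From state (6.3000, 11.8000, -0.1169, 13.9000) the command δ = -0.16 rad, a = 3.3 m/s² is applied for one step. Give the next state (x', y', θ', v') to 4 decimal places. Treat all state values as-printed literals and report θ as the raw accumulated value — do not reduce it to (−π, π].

(9.7513, 11.3947, -0.3973, 14.7250)

x' = 6.3000 + 13.9000·cos(-0.1169)·0.25 = 9.7513
y' = 11.8000 + 13.9000·sin(-0.1169)·0.25 = 11.3947
θ' = -0.1169 + (13.9000/2.0)·tan(-0.16)·0.25 = -0.3973
v' = 13.9000 + 3.3000·0.25 = 14.7250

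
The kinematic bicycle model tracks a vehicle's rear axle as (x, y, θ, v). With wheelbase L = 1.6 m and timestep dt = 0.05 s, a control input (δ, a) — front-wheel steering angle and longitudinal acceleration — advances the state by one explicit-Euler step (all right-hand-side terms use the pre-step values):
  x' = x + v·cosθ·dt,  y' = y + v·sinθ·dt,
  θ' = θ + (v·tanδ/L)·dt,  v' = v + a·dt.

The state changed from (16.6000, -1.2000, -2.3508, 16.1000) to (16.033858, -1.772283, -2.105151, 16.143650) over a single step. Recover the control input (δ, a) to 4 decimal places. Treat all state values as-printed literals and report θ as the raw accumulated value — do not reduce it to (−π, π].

δ = 0.4542, a = 0.8730

a = (v'−v)/dt = (0.043650)/0.05 = 0.8730
Δθ = θ'−θ = 0.245649;  (v·dt/L) = 16.1000·0.05/1.6 = 0.503125
tan δ = Δθ·L/(v·dt) = 0.488246  →  δ = 0.4542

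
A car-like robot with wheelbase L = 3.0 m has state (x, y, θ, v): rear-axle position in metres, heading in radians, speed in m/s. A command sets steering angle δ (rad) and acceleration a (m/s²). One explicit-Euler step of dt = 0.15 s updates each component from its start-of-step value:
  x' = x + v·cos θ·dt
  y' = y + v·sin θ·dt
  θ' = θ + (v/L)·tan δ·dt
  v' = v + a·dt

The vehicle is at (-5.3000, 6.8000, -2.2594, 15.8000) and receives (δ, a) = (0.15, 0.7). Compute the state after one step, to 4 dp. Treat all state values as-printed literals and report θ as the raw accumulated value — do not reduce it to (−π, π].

x' = -5.3000 + 15.8000·cos(-2.2594)·0.15 = -6.8060
y' = 6.8000 + 15.8000·sin(-2.2594)·0.15 = 4.9700
θ' = -2.2594 + (15.8000/3.0)·tan(0.15)·0.15 = -2.1400
v' = 15.8000 + 0.7000·0.15 = 15.9050

(-6.8060, 4.9700, -2.1400, 15.9050)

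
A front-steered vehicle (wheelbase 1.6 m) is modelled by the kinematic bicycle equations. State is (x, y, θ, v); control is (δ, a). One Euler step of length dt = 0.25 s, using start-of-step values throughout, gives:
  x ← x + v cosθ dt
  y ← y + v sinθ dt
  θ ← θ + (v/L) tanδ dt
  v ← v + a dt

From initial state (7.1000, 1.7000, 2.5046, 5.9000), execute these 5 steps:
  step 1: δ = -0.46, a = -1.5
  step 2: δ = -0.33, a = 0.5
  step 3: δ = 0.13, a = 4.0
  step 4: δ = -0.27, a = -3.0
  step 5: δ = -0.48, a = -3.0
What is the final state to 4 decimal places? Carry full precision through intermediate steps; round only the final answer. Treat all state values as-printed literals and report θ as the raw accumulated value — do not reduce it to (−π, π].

after step 1 (δ=-0.46, a=-1.5): (5.914265, 2.577301, 2.047858, 5.525000)
after step 2 (δ=-0.33, a=0.5): (5.280035, 3.804332, 1.752163, 5.650000)
after step 3 (δ=0.13, a=4.0): (5.025257, 5.193664, 1.867579, 6.650000)
after step 4 (δ=-0.27, a=-3.0): (4.539066, 6.783483, 1.580010, 5.900000)
after step 5 (δ=-0.48, a=-3.0): (4.525476, 8.258421, 1.100072, 5.150000)

(4.5255, 8.2584, 1.1001, 5.1500)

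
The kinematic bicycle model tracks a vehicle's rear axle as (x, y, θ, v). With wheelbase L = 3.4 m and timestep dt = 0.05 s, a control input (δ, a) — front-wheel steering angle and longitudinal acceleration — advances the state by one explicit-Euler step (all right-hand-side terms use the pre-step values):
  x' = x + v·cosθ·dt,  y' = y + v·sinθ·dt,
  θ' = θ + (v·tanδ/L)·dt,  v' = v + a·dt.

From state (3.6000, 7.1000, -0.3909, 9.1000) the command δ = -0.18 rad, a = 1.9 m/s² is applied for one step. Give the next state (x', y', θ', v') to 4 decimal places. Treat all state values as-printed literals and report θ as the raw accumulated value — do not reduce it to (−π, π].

x' = 3.6000 + 9.1000·cos(-0.3909)·0.05 = 4.0207
y' = 7.1000 + 9.1000·sin(-0.3909)·0.05 = 6.9266
θ' = -0.3909 + (9.1000/3.4)·tan(-0.18)·0.05 = -0.4153
v' = 9.1000 + 1.9000·0.05 = 9.1950

(4.0207, 6.9266, -0.4153, 9.1950)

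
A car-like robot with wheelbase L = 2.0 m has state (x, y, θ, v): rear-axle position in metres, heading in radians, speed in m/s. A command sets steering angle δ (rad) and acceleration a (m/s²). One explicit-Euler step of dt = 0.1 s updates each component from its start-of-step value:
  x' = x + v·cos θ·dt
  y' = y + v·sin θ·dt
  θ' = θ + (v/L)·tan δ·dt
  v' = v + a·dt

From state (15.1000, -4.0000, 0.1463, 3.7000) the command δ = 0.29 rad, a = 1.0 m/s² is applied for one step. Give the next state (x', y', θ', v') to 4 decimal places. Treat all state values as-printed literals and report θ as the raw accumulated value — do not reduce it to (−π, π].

x' = 15.1000 + 3.7000·cos(0.1463)·0.1 = 15.4660
y' = -4.0000 + 3.7000·sin(0.1463)·0.1 = -3.9461
θ' = 0.1463 + (3.7000/2.0)·tan(0.29)·0.1 = 0.2015
v' = 3.7000 + 1.0000·0.1 = 3.8000

(15.4660, -3.9461, 0.2015, 3.8000)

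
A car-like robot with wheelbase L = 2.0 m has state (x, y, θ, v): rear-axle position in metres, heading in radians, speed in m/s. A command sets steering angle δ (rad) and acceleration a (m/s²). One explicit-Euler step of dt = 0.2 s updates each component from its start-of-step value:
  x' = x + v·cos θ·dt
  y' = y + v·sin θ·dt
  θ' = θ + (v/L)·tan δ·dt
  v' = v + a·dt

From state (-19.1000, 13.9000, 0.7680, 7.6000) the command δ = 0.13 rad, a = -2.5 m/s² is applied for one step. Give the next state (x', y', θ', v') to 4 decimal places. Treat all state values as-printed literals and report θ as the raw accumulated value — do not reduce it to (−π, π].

(-18.0067, 14.9559, 0.8674, 7.1000)

x' = -19.1000 + 7.6000·cos(0.7680)·0.2 = -18.0067
y' = 13.9000 + 7.6000·sin(0.7680)·0.2 = 14.9559
θ' = 0.7680 + (7.6000/2.0)·tan(0.13)·0.2 = 0.8674
v' = 7.6000 − 2.5000·0.2 = 7.1000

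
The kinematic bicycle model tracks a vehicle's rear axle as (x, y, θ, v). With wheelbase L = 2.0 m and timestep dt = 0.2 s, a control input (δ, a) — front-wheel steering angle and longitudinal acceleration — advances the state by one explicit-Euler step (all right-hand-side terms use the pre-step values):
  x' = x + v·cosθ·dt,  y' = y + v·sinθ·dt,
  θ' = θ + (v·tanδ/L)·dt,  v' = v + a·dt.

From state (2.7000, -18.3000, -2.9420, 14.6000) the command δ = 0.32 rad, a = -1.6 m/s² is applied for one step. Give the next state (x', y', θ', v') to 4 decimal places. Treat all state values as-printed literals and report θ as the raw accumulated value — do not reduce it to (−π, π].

x' = 2.7000 + 14.6000·cos(-2.9420)·0.2 = -0.1620
y' = -18.3000 + 14.6000·sin(-2.9420)·0.2 = -18.8789
θ' = -2.9420 + (14.6000/2.0)·tan(0.32)·0.2 = -2.4582
v' = 14.6000 − 1.6000·0.2 = 14.2800

(-0.1620, -18.8789, -2.4582, 14.2800)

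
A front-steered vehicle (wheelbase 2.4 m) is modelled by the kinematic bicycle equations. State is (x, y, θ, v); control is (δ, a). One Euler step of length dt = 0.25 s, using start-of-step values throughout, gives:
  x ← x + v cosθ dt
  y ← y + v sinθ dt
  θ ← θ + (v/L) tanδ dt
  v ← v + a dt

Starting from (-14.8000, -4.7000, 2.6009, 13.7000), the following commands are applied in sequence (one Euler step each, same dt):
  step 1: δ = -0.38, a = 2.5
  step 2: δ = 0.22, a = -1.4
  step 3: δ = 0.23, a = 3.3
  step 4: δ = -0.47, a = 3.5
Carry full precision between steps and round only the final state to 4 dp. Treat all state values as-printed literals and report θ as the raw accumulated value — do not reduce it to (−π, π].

after step 1 (δ=-0.38, a=2.5): (-17.736432, -2.937050, 2.030905, 14.325000)
after step 2 (δ=0.22, a=-1.4): (-19.326669, 0.271766, 2.364587, 13.975000)
after step 3 (δ=0.23, a=3.3): (-21.817769, 2.721400, 2.705436, 14.800000)
after step 4 (δ=-0.47, a=3.5): (-25.171383, 4.284498, 1.922322, 15.675000)

(-25.1714, 4.2845, 1.9223, 15.6750)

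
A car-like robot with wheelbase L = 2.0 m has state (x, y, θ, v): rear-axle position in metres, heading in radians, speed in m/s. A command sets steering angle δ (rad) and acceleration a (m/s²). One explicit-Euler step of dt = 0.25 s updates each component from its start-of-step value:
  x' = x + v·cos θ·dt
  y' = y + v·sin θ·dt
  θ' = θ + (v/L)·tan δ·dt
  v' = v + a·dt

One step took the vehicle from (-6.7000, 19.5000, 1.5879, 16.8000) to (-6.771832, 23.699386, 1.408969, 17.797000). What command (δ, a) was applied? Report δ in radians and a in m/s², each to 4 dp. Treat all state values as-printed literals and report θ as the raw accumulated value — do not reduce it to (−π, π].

δ = -0.0850, a = 3.9880

a = (v'−v)/dt = (0.997000)/0.25 = 3.9880
Δθ = θ'−θ = -0.178931;  (v·dt/L) = 16.8000·0.25/2.0 = 2.100000
tan δ = Δθ·L/(v·dt) = -0.085205  →  δ = -0.0850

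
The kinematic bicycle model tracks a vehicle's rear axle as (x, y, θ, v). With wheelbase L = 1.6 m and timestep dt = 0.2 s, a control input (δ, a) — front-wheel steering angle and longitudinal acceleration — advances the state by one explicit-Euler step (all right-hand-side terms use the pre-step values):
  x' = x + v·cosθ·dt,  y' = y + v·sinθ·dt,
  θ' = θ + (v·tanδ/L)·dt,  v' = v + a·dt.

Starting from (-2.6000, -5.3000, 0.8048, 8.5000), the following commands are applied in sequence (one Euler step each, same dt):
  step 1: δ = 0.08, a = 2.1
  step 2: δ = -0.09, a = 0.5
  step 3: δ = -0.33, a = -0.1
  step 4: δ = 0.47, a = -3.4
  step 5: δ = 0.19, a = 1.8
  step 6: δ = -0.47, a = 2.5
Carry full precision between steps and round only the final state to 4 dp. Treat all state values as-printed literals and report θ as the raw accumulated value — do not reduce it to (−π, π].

after step 1 (δ=0.08, a=2.1): (-1.421466, -4.074824, 0.889982, 8.920000)
after step 2 (δ=-0.09, a=0.5): (-0.298570, -2.688548, 0.789360, 9.020000)
after step 3 (δ=-0.33, a=-0.1): (0.971987, -1.407884, 0.403163, 9.000000)
after step 4 (δ=0.47, a=-3.4): (2.627672, -0.701690, 0.974625, 8.320000)
after step 5 (δ=0.19, a=1.8): (3.561972, 0.675256, 1.174637, 8.680000)
after step 6 (δ=-0.47, a=2.5): (4.231855, 2.276802, 0.623494, 9.180000)

(4.2319, 2.2768, 0.6235, 9.1800)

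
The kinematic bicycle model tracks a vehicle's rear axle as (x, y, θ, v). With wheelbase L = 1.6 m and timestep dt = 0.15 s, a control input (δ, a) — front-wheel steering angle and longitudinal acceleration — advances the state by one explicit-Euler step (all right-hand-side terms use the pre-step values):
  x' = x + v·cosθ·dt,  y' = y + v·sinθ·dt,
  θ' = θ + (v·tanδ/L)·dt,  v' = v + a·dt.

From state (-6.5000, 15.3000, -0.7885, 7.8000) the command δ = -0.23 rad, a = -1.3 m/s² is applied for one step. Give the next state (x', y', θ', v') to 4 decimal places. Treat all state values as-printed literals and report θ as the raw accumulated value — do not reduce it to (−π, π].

x' = -6.5000 + 7.8000·cos(-0.7885)·0.15 = -5.6753
y' = 15.3000 + 7.8000·sin(-0.7885)·0.15 = 14.4701
θ' = -0.7885 + (7.8000/1.6)·tan(-0.23)·0.15 = -0.9597
v' = 7.8000 − 1.3000·0.15 = 7.6050

(-5.6753, 14.4701, -0.9597, 7.6050)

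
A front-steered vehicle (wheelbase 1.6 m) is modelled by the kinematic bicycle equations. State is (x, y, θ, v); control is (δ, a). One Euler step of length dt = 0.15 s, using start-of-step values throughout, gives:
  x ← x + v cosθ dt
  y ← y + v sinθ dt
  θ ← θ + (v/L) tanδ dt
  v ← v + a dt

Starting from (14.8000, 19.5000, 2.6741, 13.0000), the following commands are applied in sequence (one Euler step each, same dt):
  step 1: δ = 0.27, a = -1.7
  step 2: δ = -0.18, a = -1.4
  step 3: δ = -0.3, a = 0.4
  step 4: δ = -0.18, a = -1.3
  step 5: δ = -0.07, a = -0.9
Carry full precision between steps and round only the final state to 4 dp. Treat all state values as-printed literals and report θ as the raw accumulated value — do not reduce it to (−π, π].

(6.8466, 23.9872, 2.1341, 12.2650)

after step 1 (δ=0.27, a=-1.7): (13.059233, 20.378766, 3.011399, 12.745000)
after step 2 (δ=-0.18, a=-1.4): (11.163663, 20.626962, 2.793974, 12.535000)
after step 3 (δ=-0.3, a=0.4): (9.395877, 21.267488, 2.430455, 12.595000)
after step 4 (δ=-0.18, a=-1.3): (7.964543, 22.500593, 2.215589, 12.400000)
after step 5 (δ=-0.07, a=-0.9): (6.846622, 23.987150, 2.134081, 12.265000)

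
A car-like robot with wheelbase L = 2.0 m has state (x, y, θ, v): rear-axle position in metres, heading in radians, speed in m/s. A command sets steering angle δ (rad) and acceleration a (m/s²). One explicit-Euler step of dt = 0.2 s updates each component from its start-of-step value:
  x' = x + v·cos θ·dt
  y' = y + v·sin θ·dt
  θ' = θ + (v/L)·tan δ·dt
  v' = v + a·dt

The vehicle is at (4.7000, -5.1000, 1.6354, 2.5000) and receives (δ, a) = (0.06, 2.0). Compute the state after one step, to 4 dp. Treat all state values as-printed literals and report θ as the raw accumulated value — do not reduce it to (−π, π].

(4.6677, -4.6010, 1.6504, 2.9000)

x' = 4.7000 + 2.5000·cos(1.6354)·0.2 = 4.6677
y' = -5.1000 + 2.5000·sin(1.6354)·0.2 = -4.6010
θ' = 1.6354 + (2.5000/2.0)·tan(0.06)·0.2 = 1.6504
v' = 2.5000 + 2.0000·0.2 = 2.9000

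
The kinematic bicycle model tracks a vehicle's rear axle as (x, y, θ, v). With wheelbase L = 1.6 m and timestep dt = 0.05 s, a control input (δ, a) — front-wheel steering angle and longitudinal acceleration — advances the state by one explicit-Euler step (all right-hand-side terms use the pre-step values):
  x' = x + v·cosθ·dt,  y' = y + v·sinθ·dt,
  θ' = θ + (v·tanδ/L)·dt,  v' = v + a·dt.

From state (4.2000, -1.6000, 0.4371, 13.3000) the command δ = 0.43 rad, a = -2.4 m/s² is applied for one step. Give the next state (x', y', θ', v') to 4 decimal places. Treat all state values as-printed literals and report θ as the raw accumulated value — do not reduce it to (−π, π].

x' = 4.2000 + 13.3000·cos(0.4371)·0.05 = 4.8025
y' = -1.6000 + 13.3000·sin(0.4371)·0.05 = -1.3185
θ' = 0.4371 + (13.3000/1.6)·tan(0.43)·0.05 = 0.6277
v' = 13.3000 − 2.4000·0.05 = 13.1800

(4.8025, -1.3185, 0.6277, 13.1800)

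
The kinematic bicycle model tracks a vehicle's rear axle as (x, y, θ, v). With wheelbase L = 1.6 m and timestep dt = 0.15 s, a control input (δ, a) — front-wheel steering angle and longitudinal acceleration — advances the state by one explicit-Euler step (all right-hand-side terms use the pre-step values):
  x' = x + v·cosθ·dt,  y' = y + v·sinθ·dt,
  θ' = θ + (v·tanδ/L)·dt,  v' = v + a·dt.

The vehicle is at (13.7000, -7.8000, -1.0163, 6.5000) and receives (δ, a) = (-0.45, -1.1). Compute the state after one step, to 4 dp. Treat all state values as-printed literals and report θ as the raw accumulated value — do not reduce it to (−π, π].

x' = 13.7000 + 6.5000·cos(-1.0163)·0.15 = 14.2134
y' = -7.8000 + 6.5000·sin(-1.0163)·0.15 = -8.6289
θ' = -1.0163 + (6.5000/1.6)·tan(-0.45)·0.15 = -1.3107
v' = 6.5000 − 1.1000·0.15 = 6.3350

(14.2134, -8.6289, -1.3107, 6.3350)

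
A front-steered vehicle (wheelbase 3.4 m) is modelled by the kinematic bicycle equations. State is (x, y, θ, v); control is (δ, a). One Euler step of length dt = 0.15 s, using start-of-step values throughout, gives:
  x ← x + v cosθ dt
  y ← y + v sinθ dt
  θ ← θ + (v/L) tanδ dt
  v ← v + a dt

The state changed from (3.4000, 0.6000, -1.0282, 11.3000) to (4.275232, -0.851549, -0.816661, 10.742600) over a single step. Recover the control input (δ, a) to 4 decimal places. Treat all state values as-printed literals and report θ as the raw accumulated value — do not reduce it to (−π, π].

a = (v'−v)/dt = (-0.557400)/0.15 = -3.7160
Δθ = θ'−θ = 0.211539;  (v·dt/L) = 11.3000·0.15/3.4 = 0.498529
tan δ = Δθ·L/(v·dt) = 0.424326  →  δ = 0.4013

δ = 0.4013, a = -3.7160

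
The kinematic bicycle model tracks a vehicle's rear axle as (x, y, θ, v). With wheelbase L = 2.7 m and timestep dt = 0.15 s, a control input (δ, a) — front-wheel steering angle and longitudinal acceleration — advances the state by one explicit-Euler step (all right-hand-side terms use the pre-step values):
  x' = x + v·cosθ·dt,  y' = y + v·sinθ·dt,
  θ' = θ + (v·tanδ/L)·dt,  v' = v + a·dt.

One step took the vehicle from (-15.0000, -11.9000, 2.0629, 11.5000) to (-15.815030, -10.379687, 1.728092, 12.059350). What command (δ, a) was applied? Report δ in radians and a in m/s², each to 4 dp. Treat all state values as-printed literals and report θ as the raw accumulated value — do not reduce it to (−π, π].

a = (v'−v)/dt = (0.559350)/0.15 = 3.7290
Δθ = θ'−θ = -0.334808;  (v·dt/L) = 11.5000·0.15/2.7 = 0.638889
tan δ = Δθ·L/(v·dt) = -0.524047  →  δ = -0.4827

δ = -0.4827, a = 3.7290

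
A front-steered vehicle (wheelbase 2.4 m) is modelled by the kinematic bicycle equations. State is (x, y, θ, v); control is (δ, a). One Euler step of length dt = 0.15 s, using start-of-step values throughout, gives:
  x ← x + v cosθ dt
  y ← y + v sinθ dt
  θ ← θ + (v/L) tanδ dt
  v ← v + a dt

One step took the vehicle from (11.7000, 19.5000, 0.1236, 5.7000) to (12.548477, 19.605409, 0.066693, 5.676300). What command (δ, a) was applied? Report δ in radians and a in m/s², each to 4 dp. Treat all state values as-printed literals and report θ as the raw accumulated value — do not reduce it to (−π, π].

a = (v'−v)/dt = (-0.023700)/0.15 = -0.1580
Δθ = θ'−θ = -0.056907;  (v·dt/L) = 5.7000·0.15/2.4 = 0.356250
tan δ = Δθ·L/(v·dt) = -0.159739  →  δ = -0.1584

δ = -0.1584, a = -0.1580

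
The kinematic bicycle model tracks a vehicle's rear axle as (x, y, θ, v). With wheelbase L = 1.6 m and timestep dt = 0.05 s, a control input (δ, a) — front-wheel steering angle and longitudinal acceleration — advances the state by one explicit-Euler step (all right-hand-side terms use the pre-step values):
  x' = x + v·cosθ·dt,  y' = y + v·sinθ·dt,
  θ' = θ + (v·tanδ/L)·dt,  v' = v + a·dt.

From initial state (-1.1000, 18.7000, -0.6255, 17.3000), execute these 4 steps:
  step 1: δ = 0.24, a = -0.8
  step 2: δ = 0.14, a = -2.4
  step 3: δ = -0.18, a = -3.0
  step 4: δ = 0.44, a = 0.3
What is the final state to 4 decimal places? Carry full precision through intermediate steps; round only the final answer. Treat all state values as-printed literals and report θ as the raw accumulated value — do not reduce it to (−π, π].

after step 1 (δ=0.24, a=-0.8): (-0.398770, 18.193540, -0.493200, 17.260000)
after step 2 (δ=0.14, a=-2.4): (0.361380, 17.784955, -0.417190, 17.140000)
after step 3 (δ=-0.18, a=-3.0): (1.144876, 17.437705, -0.514658, 16.990000)
after step 4 (δ=0.44, a=0.3): (1.884332, 17.019549, -0.264703, 17.005000)

(1.8843, 17.0195, -0.2647, 17.0050)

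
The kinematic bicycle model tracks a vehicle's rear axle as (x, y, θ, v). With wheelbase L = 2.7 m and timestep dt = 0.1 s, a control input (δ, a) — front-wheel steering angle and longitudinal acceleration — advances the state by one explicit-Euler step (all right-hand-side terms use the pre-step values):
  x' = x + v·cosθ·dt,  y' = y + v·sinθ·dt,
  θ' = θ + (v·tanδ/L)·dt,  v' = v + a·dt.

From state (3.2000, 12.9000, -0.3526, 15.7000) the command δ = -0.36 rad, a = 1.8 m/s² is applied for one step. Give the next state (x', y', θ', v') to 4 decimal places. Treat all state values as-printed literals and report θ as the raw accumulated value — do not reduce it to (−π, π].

(4.6734, 12.3578, -0.5715, 15.8800)

x' = 3.2000 + 15.7000·cos(-0.3526)·0.1 = 4.6734
y' = 12.9000 + 15.7000·sin(-0.3526)·0.1 = 12.3578
θ' = -0.3526 + (15.7000/2.7)·tan(-0.36)·0.1 = -0.5715
v' = 15.7000 + 1.8000·0.1 = 15.8800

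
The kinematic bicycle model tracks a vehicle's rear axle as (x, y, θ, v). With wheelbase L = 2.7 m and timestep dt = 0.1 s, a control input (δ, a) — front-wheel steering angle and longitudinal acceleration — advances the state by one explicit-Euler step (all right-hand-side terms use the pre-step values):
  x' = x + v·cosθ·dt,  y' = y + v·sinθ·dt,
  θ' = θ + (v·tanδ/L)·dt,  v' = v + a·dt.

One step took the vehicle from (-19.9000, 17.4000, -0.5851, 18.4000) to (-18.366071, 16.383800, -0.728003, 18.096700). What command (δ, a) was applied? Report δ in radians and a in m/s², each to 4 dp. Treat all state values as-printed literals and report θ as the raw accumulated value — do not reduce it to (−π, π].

a = (v'−v)/dt = (-0.303300)/0.1 = -3.0330
Δθ = θ'−θ = -0.142903;  (v·dt/L) = 18.4000·0.1/2.7 = 0.681481
tan δ = Δθ·L/(v·dt) = -0.209695  →  δ = -0.2067

δ = -0.2067, a = -3.0330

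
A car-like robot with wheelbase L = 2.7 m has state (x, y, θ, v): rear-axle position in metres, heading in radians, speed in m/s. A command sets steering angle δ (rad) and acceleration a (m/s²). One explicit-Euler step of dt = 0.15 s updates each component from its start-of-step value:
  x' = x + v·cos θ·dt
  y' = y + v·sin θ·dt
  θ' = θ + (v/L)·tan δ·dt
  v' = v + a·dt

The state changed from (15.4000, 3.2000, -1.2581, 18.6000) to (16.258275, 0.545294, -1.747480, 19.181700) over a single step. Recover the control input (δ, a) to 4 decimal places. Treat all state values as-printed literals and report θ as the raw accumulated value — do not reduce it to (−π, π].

δ = -0.4423, a = 3.8780

a = (v'−v)/dt = (0.581700)/0.15 = 3.8780
Δθ = θ'−θ = -0.489380;  (v·dt/L) = 18.6000·0.15/2.7 = 1.033333
tan δ = Δθ·L/(v·dt) = -0.473594  →  δ = -0.4423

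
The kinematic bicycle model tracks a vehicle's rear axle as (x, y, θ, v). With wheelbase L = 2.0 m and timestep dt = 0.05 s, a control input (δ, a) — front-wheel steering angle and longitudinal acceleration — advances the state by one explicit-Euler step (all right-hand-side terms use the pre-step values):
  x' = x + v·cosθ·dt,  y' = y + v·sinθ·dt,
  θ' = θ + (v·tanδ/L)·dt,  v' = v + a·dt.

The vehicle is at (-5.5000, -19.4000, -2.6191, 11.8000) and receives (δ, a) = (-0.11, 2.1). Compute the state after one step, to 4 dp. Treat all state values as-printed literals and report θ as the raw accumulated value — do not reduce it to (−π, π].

x' = -5.5000 + 11.8000·cos(-2.6191)·0.05 = -6.0113
y' = -19.4000 + 11.8000·sin(-2.6191)·0.05 = -19.6944
θ' = -2.6191 + (11.8000/2.0)·tan(-0.11)·0.05 = -2.6517
v' = 11.8000 + 2.1000·0.05 = 11.9050

(-6.0113, -19.6944, -2.6517, 11.9050)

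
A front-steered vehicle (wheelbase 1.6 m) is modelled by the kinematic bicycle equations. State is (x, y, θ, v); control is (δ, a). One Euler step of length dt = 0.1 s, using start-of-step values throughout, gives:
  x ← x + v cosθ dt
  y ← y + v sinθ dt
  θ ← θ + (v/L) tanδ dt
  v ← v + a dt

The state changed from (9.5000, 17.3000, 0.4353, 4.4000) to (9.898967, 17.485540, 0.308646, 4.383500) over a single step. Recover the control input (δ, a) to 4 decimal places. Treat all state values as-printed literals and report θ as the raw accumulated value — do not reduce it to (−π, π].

δ = -0.4316, a = -0.1650

a = (v'−v)/dt = (-0.016500)/0.1 = -0.1650
Δθ = θ'−θ = -0.126654;  (v·dt/L) = 4.4000·0.1/1.6 = 0.275000
tan δ = Δθ·L/(v·dt) = -0.460560  →  δ = -0.4316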